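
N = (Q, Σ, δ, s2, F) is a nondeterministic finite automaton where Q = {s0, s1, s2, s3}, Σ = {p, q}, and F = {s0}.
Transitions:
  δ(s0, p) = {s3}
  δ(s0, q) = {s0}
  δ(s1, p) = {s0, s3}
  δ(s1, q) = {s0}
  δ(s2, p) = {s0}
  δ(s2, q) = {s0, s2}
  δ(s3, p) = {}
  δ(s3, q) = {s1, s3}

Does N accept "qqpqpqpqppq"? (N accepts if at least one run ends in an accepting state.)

Start: {s2}
read q: {s0, s2}
read q: {s0, s2}
read p: {s0, s3}
read q: {s0, s1, s3}
read p: {s0, s3}
read q: {s0, s1, s3}
read p: {s0, s3}
read q: {s0, s1, s3}
read p: {s0, s3}
read p: {s3}
read q: {s1, s3}
Reachable ∩ accepting = {} — empty.

rejected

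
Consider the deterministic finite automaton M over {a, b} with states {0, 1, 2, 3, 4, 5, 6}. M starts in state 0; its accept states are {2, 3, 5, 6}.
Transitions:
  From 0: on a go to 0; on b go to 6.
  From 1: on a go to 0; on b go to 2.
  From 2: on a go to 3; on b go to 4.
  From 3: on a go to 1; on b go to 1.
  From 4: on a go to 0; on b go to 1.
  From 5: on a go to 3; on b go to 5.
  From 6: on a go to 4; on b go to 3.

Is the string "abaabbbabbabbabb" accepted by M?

0 --a--> 0
0 --b--> 6
6 --a--> 4
4 --a--> 0
0 --b--> 6
6 --b--> 3
3 --b--> 1
1 --a--> 0
0 --b--> 6
6 --b--> 3
3 --a--> 1
1 --b--> 2
2 --b--> 4
4 --a--> 0
0 --b--> 6
6 --b--> 3
End in state 3, which is an accepting state.

accepted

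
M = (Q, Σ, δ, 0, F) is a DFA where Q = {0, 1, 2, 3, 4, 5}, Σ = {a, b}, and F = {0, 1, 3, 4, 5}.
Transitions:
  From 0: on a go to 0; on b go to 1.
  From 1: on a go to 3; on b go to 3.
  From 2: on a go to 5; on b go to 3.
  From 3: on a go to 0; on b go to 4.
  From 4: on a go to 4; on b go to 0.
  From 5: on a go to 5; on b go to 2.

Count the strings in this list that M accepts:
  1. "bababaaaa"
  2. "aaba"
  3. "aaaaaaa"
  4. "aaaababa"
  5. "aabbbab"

"bababaaaa": accepted
"aaba": accepted
"aaaaaaa": accepted
"aaaababa": accepted
"aabbbab": accepted

5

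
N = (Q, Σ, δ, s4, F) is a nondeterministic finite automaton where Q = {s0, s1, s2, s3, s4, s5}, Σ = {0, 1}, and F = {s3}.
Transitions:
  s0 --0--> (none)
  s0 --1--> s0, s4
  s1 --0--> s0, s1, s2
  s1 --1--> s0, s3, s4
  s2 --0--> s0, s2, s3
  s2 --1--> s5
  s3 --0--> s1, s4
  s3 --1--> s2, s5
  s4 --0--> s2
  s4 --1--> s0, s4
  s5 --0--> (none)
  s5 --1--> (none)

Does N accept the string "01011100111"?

Start: {s4}
read 0: {s2}
read 1: {s5}
read 0: {}
The reachable set is empty and stays empty for the remaining 8 symbols.
Reachable ∩ accepting = {} — empty.

rejected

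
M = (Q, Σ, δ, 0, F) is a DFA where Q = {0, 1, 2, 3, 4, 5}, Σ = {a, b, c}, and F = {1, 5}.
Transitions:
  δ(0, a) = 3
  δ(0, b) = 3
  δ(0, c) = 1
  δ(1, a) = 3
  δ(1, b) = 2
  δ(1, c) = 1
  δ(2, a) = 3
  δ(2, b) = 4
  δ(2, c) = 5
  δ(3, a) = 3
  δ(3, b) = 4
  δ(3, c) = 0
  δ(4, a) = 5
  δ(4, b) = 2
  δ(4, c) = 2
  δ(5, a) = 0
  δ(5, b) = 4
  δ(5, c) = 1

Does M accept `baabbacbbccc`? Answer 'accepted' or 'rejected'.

0 --b--> 3
3 --a--> 3
3 --a--> 3
3 --b--> 4
4 --b--> 2
2 --a--> 3
3 --c--> 0
0 --b--> 3
3 --b--> 4
4 --c--> 2
2 --c--> 5
5 --c--> 1
End in state 1, which is an accepting state.

accepted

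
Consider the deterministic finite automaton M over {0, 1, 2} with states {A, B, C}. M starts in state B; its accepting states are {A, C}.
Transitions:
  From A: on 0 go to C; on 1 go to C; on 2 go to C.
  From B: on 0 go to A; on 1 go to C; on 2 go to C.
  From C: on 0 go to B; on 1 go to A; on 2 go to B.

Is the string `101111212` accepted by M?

accepted

B --1--> C
C --0--> B
B --1--> C
C --1--> A
A --1--> C
C --1--> A
A --2--> C
C --1--> A
A --2--> C
End in state C, which is an accepting state.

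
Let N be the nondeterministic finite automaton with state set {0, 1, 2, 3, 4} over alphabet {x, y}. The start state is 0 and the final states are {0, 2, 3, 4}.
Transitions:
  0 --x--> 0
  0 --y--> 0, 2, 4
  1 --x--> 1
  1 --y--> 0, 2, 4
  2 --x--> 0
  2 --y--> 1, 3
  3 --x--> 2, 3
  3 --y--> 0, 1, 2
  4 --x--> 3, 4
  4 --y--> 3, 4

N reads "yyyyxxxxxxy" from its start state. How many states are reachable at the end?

Start: {0}
read y: {0, 2, 4}
read y: {0, 1, 2, 3, 4}
read y: {0, 1, 2, 3, 4}
read y: {0, 1, 2, 3, 4}
read x: {0, 1, 2, 3, 4}
read x: {0, 1, 2, 3, 4}
read x: {0, 1, 2, 3, 4}
read x: {0, 1, 2, 3, 4}
read x: {0, 1, 2, 3, 4}
read x: {0, 1, 2, 3, 4}
read y: {0, 1, 2, 3, 4}
Final reachable set {0, 1, 2, 3, 4} has 5 states.

5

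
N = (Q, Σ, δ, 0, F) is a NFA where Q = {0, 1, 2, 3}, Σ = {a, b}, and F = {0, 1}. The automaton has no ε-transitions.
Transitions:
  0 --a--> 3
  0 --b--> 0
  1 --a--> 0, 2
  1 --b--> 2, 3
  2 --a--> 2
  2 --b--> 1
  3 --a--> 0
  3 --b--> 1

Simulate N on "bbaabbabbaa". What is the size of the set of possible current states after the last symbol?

Start: {0}
read b: {0}
read b: {0}
read a: {3}
read a: {0}
read b: {0}
read b: {0}
read a: {3}
read b: {1}
read b: {2, 3}
read a: {0, 2}
read a: {2, 3}
Final reachable set {2, 3} has 2 states.

2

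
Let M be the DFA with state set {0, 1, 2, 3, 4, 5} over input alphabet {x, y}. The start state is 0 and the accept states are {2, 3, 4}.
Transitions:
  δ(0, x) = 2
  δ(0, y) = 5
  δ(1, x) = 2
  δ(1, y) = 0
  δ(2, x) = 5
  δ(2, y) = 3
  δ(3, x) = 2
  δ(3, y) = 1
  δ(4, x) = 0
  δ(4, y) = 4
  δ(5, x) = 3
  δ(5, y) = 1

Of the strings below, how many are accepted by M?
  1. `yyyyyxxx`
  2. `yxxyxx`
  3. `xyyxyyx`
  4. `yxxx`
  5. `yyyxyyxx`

2

`yyyyyxxx`: accepted
`yxxyxx`: rejected
`xyyxyyx`: accepted
`yxxx`: rejected
`yyyxyyxx`: rejected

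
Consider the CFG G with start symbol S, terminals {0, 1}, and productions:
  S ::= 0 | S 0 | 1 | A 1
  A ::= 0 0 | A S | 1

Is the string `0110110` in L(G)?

no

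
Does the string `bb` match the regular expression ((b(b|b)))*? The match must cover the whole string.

Split into 1 piece bb; each matches (b(b|b)).

yes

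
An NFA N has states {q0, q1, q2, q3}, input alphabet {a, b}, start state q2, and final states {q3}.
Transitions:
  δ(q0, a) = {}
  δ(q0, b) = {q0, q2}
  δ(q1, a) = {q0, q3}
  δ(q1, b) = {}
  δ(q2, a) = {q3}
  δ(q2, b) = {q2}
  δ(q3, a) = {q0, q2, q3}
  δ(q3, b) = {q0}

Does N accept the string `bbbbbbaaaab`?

Start: {q2}
read b: {q2}
read b: {q2}
read b: {q2}
read b: {q2}
read b: {q2}
read b: {q2}
read a: {q3}
read a: {q0, q2, q3}
read a: {q0, q2, q3}
read a: {q0, q2, q3}
read b: {q0, q2}
Reachable ∩ accepting = {} — empty.

rejected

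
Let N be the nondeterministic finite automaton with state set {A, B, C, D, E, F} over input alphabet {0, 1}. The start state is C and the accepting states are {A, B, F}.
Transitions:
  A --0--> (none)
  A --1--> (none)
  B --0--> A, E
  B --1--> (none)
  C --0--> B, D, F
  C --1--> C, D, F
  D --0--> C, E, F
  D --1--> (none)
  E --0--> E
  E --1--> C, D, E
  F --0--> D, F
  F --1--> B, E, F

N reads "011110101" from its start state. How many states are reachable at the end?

Start: {C}
read 0: {B, D, F}
read 1: {B, E, F}
read 1: {B, C, D, E, F}
read 1: {B, C, D, E, F}
read 1: {B, C, D, E, F}
read 0: {A, B, C, D, E, F}
read 1: {B, C, D, E, F}
read 0: {A, B, C, D, E, F}
read 1: {B, C, D, E, F}
Final reachable set {B, C, D, E, F} has 5 states.

5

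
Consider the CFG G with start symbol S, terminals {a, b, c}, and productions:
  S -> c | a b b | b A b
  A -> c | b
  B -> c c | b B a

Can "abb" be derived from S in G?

S ⇒ abb

yes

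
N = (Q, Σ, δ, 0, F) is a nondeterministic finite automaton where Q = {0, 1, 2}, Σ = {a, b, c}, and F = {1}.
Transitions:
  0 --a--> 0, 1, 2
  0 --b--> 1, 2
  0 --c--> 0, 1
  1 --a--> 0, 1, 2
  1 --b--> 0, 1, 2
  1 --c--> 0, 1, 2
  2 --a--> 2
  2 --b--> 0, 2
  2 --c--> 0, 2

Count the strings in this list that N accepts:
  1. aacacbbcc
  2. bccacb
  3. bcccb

3

aacacbbcc: accepted
bccacb: accepted
bcccb: accepted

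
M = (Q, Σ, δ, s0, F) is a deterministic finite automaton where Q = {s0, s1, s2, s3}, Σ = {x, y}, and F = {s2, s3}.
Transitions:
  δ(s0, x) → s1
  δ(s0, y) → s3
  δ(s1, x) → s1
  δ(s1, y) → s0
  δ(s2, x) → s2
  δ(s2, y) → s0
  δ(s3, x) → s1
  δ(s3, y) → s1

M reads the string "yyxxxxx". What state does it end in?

s0 --y--> s3
s3 --y--> s1
s1 --x--> s1
s1 --x--> s1
s1 --x--> s1
s1 --x--> s1
s1 --x--> s1

s1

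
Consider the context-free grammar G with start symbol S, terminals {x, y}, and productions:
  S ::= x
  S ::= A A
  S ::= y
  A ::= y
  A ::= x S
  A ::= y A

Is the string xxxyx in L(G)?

no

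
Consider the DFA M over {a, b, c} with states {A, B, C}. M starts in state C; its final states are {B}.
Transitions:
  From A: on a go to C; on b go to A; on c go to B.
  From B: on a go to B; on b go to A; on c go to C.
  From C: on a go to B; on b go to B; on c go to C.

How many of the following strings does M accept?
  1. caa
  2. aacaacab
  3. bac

1

caa: accepted
aacaacab: rejected
bac: rejected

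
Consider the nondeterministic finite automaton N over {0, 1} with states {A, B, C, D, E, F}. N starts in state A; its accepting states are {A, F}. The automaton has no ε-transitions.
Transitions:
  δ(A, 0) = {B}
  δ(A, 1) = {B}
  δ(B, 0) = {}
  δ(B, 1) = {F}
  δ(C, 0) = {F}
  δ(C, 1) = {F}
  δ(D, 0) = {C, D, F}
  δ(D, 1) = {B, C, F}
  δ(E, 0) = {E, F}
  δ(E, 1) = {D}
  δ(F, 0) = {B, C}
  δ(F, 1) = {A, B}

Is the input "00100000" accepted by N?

rejected

Start: {A}
read 0: {B}
read 0: {}
The reachable set is empty and stays empty for the remaining 6 symbols.
Reachable ∩ accepting = {} — empty.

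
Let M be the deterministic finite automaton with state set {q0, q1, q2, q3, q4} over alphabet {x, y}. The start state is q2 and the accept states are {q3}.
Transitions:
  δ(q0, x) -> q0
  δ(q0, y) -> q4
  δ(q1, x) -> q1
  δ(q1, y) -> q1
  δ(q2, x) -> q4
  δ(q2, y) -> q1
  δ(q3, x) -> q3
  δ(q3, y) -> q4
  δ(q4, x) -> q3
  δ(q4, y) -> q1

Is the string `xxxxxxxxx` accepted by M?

q2 --x--> q4
q4 --x--> q3
q3 --x--> q3
q3 --x--> q3
q3 --x--> q3
q3 --x--> q3
q3 --x--> q3
q3 --x--> q3
q3 --x--> q3
End in state q3, which is an accepting state.

accepted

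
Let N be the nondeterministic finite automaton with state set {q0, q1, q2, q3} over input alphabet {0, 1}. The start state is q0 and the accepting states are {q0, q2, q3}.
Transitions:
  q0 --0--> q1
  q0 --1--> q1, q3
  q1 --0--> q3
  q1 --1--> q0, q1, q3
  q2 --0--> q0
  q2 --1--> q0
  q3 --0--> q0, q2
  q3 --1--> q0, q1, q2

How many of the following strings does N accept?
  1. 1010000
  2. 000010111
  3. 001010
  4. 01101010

4

1010000: accepted
000010111: accepted
001010: accepted
01101010: accepted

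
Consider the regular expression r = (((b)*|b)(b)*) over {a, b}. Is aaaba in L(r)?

no

No split of aaaba into u·v has ((b)*|b) matching u and (b)* matching v.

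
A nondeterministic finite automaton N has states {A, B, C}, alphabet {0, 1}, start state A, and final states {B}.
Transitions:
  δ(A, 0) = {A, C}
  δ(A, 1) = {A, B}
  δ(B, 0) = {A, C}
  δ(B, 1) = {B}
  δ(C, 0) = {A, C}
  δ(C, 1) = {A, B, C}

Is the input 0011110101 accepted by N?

Start: {A}
read 0: {A, C}
read 0: {A, C}
read 1: {A, B, C}
read 1: {A, B, C}
read 1: {A, B, C}
read 1: {A, B, C}
read 0: {A, C}
read 1: {A, B, C}
read 0: {A, C}
read 1: {A, B, C}
Reachable ∩ accepting = {B} — nonempty.

accepted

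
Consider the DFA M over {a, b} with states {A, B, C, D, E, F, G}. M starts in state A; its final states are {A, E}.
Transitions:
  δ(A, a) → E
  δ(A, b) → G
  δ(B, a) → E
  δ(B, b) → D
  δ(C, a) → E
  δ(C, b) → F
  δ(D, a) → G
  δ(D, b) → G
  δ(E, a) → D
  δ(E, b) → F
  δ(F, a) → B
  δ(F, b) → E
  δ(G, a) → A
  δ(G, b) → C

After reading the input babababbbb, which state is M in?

E

A --b--> G
G --a--> A
A --b--> G
G --a--> A
A --b--> G
G --a--> A
A --b--> G
G --b--> C
C --b--> F
F --b--> E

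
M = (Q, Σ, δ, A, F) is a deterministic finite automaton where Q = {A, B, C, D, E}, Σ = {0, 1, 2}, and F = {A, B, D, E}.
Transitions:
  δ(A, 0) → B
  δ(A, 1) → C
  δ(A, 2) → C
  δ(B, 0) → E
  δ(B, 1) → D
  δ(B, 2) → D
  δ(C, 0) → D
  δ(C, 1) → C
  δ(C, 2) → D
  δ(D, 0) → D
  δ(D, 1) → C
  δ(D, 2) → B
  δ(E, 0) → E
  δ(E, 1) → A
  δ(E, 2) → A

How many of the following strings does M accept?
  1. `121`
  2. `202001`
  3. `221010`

2

`121`: rejected
`202001`: accepted
`221010`: accepted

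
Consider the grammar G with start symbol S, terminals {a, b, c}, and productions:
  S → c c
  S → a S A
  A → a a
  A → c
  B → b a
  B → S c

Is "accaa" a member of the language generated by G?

S ⇒ aSA ⇒ accA ⇒ accaa

yes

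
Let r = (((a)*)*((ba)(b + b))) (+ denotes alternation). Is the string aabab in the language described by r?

yes

Split as aa·bab: ((a)*)* matches aa and ((ba)(b+b)) matches bab.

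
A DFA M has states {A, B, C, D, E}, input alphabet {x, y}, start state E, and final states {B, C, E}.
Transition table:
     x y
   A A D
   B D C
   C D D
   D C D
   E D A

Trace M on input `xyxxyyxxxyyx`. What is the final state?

E --x--> D
D --y--> D
D --x--> C
C --x--> D
D --y--> D
D --y--> D
D --x--> C
C --x--> D
D --x--> C
C --y--> D
D --y--> D
D --x--> C

C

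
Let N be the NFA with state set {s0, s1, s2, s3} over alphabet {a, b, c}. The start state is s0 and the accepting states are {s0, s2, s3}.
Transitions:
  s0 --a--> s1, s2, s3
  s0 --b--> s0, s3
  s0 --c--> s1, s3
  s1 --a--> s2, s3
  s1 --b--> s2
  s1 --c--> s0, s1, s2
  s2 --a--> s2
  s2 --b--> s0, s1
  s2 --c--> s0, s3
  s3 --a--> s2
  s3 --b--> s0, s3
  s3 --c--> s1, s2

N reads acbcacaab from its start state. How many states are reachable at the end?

Start: {s0}
read a: {s1, s2, s3}
read c: {s0, s1, s2, s3}
read b: {s0, s1, s2, s3}
read c: {s0, s1, s2, s3}
read a: {s1, s2, s3}
read c: {s0, s1, s2, s3}
read a: {s1, s2, s3}
read a: {s2, s3}
read b: {s0, s1, s3}
Final reachable set {s0, s1, s3} has 3 states.

3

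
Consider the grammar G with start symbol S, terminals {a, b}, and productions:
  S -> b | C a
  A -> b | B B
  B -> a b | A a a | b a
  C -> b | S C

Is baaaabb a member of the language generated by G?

no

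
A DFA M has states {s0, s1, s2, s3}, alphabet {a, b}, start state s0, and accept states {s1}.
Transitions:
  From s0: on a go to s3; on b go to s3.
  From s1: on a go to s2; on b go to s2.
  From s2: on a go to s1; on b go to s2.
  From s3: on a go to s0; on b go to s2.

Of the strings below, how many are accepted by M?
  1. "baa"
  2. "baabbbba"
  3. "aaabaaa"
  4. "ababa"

"baa": rejected
"baabbbba": accepted
"aaabaaa": accepted
"ababa": accepted

3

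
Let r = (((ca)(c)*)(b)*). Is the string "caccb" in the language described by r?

yes

Split as cacc·b: ((ca)(c)*) matches cacc and (b)* matches b.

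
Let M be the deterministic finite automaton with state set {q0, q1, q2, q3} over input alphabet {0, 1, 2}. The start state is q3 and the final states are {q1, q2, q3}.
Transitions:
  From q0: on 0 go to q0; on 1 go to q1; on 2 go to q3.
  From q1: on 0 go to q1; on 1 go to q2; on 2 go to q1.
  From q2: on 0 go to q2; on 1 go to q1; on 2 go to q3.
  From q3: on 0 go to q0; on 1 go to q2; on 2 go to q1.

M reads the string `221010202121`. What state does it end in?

q3 --2--> q1
q1 --2--> q1
q1 --1--> q2
q2 --0--> q2
q2 --1--> q1
q1 --0--> q1
q1 --2--> q1
q1 --0--> q1
q1 --2--> q1
q1 --1--> q2
q2 --2--> q3
q3 --1--> q2

q2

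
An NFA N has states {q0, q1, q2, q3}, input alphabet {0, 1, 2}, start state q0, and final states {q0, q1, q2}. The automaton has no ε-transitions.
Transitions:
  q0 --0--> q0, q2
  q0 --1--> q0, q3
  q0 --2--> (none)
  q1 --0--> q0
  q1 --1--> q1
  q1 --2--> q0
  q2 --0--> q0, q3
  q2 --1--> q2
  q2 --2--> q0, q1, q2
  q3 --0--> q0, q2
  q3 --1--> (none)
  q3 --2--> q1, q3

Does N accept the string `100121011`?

accepted

Start: {q0}
read 1: {q0, q3}
read 0: {q0, q2}
read 0: {q0, q2, q3}
read 1: {q0, q2, q3}
read 2: {q0, q1, q2, q3}
read 1: {q0, q1, q2, q3}
read 0: {q0, q2, q3}
read 1: {q0, q2, q3}
read 1: {q0, q2, q3}
Reachable ∩ accepting = {q0, q2} — nonempty.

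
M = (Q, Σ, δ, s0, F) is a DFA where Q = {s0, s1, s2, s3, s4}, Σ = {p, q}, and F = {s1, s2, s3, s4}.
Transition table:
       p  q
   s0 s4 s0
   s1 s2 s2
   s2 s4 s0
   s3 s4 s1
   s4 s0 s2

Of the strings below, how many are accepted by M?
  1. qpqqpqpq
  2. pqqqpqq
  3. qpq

qpqqpqpq: accepted
pqqqpqq: rejected
qpq: accepted

2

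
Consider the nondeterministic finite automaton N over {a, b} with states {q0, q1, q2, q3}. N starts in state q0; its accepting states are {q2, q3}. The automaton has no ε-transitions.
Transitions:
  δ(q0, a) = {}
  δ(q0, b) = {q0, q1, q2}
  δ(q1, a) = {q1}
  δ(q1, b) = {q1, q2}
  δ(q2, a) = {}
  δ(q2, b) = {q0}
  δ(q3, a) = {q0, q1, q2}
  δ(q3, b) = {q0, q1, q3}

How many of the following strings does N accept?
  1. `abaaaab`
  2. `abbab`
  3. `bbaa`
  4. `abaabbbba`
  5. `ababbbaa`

0

`abaaaab`: rejected
`abbab`: rejected
`bbaa`: rejected
`abaabbbba`: rejected
`ababbbaa`: rejected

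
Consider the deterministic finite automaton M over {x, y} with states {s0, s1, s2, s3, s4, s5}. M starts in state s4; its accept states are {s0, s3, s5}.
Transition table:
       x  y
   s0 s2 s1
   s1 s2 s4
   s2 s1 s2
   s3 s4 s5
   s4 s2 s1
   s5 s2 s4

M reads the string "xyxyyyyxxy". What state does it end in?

s4

s4 --x--> s2
s2 --y--> s2
s2 --x--> s1
s1 --y--> s4
s4 --y--> s1
s1 --y--> s4
s4 --y--> s1
s1 --x--> s2
s2 --x--> s1
s1 --y--> s4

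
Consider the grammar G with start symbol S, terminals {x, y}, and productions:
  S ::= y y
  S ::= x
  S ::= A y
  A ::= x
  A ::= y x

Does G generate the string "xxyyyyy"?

no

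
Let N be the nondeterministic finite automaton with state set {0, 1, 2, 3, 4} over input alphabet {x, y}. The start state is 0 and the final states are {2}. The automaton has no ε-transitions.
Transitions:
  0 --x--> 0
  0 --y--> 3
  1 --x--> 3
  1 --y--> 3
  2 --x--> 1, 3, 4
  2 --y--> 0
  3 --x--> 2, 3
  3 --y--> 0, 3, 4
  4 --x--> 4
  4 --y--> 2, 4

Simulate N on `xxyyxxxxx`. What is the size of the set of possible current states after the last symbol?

5

Start: {0}
read x: {0}
read x: {0}
read y: {3}
read y: {0, 3, 4}
read x: {0, 2, 3, 4}
read x: {0, 1, 2, 3, 4}
read x: {0, 1, 2, 3, 4}
read x: {0, 1, 2, 3, 4}
read x: {0, 1, 2, 3, 4}
Final reachable set {0, 1, 2, 3, 4} has 5 states.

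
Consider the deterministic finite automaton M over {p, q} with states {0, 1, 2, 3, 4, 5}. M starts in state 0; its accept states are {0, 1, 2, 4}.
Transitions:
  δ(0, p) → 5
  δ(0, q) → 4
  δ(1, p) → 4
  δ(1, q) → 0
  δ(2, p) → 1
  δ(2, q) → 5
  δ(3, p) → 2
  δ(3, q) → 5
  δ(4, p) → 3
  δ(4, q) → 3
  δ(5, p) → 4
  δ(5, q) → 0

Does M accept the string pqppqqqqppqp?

accepted

0 --p--> 5
5 --q--> 0
0 --p--> 5
5 --p--> 4
4 --q--> 3
3 --q--> 5
5 --q--> 0
0 --q--> 4
4 --p--> 3
3 --p--> 2
2 --q--> 5
5 --p--> 4
End in state 4, which is an accepting state.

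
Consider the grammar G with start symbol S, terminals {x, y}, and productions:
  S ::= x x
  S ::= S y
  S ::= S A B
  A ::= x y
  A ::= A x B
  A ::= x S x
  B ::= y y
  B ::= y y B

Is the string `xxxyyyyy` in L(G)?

yes

S ⇒ SAB ⇒ xxAB ⇒ xxxyB ⇒ xxxyyyB ⇒ xxxyyyyy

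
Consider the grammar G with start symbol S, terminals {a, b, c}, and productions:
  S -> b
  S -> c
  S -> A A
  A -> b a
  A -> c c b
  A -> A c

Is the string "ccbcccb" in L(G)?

S ⇒ AA ⇒ AcA ⇒ ccbcA ⇒ ccbcccb

yes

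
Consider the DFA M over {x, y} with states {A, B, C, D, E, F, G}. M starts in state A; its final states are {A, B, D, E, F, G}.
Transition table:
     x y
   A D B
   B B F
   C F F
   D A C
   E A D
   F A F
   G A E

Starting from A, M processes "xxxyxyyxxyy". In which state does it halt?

F

A --x--> D
D --x--> A
A --x--> D
D --y--> C
C --x--> F
F --y--> F
F --y--> F
F --x--> A
A --x--> D
D --y--> C
C --y--> F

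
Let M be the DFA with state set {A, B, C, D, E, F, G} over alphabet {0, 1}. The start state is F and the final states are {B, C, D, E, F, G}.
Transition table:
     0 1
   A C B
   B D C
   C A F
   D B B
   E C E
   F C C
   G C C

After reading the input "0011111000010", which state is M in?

F --0--> C
C --0--> A
A --1--> B
B --1--> C
C --1--> F
F --1--> C
C --1--> F
F --0--> C
C --0--> A
A --0--> C
C --0--> A
A --1--> B
B --0--> D

D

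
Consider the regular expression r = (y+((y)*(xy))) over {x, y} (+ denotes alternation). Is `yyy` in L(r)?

Neither y nor ((y)*(xy)) matches yyy.

no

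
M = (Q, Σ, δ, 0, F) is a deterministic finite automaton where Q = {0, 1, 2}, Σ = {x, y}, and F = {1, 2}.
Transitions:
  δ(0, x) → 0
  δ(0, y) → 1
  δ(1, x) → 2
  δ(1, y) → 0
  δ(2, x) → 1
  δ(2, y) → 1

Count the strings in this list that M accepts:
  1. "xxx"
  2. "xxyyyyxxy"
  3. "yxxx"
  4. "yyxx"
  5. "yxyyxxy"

"xxx": rejected
"xxyyyyxxy": accepted
"yxxx": accepted
"yyxx": rejected
"yxyyxxy": accepted

3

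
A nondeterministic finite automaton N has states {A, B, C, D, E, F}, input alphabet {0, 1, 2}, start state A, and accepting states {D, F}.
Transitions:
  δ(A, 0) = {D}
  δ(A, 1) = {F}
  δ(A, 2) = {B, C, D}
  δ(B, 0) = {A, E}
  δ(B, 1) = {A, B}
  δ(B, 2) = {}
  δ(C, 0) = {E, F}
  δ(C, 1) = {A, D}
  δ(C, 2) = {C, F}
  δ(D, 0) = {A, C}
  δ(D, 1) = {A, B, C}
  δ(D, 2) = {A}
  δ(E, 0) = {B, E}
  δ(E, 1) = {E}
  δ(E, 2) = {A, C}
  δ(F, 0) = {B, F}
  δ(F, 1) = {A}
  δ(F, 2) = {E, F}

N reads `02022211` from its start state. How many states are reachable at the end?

Start: {A}
read 0: {D}
read 2: {A}
read 0: {D}
read 2: {A}
read 2: {B, C, D}
read 2: {A, C, F}
read 1: {A, D, F}
read 1: {A, B, C, F}
Final reachable set {A, B, C, F} has 4 states.

4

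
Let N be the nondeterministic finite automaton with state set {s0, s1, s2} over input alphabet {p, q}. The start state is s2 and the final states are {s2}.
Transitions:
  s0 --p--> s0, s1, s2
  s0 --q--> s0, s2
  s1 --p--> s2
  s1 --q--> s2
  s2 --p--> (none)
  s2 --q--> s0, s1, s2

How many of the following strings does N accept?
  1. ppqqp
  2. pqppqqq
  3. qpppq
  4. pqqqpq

1

ppqqp: rejected
pqppqqq: rejected
qpppq: accepted
pqqqpq: rejected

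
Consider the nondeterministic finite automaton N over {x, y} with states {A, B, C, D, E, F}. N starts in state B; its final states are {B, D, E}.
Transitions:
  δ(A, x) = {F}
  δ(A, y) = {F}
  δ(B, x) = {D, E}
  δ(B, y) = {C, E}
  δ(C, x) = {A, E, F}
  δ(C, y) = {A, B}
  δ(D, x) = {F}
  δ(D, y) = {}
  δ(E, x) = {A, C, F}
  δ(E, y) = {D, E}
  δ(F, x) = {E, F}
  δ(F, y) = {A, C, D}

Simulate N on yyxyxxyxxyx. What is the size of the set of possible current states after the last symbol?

5

Start: {B}
read y: {C, E}
read y: {A, B, D, E}
read x: {A, C, D, E, F}
read y: {A, B, C, D, E, F}
read x: {A, C, D, E, F}
read x: {A, C, E, F}
read y: {A, B, C, D, E, F}
read x: {A, C, D, E, F}
read x: {A, C, E, F}
read y: {A, B, C, D, E, F}
read x: {A, C, D, E, F}
Final reachable set {A, C, D, E, F} has 5 states.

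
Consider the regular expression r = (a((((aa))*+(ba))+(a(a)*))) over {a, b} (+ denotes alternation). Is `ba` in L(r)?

no

No split of ba into u·v has a matching u and ((((aa))*+(ba))+(a(a)*)) matching v.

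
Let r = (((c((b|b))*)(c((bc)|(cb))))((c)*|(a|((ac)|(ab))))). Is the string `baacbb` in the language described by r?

no

No split of baacbb into u·v has ((c((b|b))*)(c((bc)|(cb)))) matching u and ((c)*|(a|((ac)|(ab)))) matching v.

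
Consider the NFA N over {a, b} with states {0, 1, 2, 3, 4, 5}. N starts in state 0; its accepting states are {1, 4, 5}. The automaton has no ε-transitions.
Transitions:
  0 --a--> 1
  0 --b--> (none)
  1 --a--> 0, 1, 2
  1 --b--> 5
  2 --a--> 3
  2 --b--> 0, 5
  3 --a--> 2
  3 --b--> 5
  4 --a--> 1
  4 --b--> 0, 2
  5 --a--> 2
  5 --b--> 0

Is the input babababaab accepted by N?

Start: {0}
read b: {}
The reachable set is empty and stays empty for the remaining 9 symbols.
Reachable ∩ accepting = {} — empty.

rejected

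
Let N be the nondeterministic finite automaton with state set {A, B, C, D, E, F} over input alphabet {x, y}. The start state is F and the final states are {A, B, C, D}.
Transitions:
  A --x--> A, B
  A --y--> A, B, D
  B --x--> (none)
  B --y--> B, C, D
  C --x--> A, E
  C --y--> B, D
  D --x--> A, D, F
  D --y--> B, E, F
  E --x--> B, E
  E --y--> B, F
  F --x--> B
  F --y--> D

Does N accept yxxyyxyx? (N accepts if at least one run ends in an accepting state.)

accepted

Start: {F}
read y: {D}
read x: {A, D, F}
read x: {A, B, D, F}
read y: {A, B, C, D, E, F}
read y: {A, B, C, D, E, F}
read x: {A, B, D, E, F}
read y: {A, B, C, D, E, F}
read x: {A, B, D, E, F}
Reachable ∩ accepting = {A, B, D} — nonempty.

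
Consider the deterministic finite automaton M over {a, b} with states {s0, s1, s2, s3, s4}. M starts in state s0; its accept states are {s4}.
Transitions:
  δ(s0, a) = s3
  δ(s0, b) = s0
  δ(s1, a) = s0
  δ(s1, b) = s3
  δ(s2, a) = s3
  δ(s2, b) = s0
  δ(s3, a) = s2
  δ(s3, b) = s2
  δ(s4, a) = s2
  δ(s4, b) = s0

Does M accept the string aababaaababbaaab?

s0 --a--> s3
s3 --a--> s2
s2 --b--> s0
s0 --a--> s3
s3 --b--> s2
s2 --a--> s3
s3 --a--> s2
s2 --a--> s3
s3 --b--> s2
s2 --a--> s3
s3 --b--> s2
s2 --b--> s0
s0 --a--> s3
s3 --a--> s2
s2 --a--> s3
s3 --b--> s2
End in state s2, which is not an accepting state.

rejected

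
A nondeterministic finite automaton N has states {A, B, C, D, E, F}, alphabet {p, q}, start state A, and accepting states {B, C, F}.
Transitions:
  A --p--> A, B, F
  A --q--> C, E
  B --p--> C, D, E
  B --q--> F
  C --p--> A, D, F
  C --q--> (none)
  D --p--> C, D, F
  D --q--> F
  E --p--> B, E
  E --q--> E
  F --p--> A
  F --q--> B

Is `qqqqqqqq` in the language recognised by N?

Start: {A}
read q: {C, E}
read q: {E}
read q: {E}
read q: {E}
read q: {E}
read q: {E}
read q: {E}
read q: {E}
Reachable ∩ accepting = {} — empty.

rejected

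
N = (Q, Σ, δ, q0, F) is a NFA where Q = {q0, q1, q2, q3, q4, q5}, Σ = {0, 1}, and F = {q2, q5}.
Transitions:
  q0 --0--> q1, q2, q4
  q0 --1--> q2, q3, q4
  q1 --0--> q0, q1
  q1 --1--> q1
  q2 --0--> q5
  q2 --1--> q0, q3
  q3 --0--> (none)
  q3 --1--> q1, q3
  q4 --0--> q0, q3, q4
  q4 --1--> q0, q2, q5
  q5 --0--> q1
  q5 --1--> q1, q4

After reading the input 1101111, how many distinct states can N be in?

Start: {q0}
read 1: {q2, q3, q4}
read 1: {q0, q1, q2, q3, q5}
read 0: {q0, q1, q2, q4, q5}
read 1: {q0, q1, q2, q3, q4, q5}
read 1: {q0, q1, q2, q3, q4, q5}
read 1: {q0, q1, q2, q3, q4, q5}
read 1: {q0, q1, q2, q3, q4, q5}
Final reachable set {q0, q1, q2, q3, q4, q5} has 6 states.

6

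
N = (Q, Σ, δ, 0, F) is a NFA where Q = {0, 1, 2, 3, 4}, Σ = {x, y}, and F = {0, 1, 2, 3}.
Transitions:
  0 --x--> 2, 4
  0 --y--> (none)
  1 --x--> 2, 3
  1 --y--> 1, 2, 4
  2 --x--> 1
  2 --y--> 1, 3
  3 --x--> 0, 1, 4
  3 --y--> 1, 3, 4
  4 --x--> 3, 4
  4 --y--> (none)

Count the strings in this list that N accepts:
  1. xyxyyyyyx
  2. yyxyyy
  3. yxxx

1

xyxyyyyyx: accepted
yyxyyy: rejected
yxxx: rejected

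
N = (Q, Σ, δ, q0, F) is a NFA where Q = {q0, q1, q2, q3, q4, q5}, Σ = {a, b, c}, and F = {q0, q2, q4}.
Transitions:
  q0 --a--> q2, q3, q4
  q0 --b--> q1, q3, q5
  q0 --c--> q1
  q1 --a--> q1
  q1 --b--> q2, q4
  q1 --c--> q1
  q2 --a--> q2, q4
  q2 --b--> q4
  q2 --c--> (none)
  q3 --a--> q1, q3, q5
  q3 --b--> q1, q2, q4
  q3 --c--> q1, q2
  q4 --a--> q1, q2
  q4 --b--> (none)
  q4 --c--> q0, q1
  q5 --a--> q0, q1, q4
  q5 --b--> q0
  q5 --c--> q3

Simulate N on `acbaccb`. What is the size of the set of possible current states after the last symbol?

2

Start: {q0}
read a: {q2, q3, q4}
read c: {q0, q1, q2}
read b: {q1, q2, q3, q4, q5}
read a: {q0, q1, q2, q3, q4, q5}
read c: {q0, q1, q2, q3}
read c: {q1, q2}
read b: {q2, q4}
Final reachable set {q2, q4} has 2 states.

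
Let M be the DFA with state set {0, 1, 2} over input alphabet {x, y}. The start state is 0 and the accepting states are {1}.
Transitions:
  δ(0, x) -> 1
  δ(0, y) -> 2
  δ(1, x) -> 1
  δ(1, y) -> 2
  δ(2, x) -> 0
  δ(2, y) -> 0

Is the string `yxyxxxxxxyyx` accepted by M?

accepted

0 --y--> 2
2 --x--> 0
0 --y--> 2
2 --x--> 0
0 --x--> 1
1 --x--> 1
1 --x--> 1
1 --x--> 1
1 --x--> 1
1 --y--> 2
2 --y--> 0
0 --x--> 1
End in state 1, which is an accepting state.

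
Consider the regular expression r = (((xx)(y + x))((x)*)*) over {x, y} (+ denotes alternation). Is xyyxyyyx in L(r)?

no

No split of xyyxyyyx into u·v has ((xx)(y+x)) matching u and ((x)*)* matching v.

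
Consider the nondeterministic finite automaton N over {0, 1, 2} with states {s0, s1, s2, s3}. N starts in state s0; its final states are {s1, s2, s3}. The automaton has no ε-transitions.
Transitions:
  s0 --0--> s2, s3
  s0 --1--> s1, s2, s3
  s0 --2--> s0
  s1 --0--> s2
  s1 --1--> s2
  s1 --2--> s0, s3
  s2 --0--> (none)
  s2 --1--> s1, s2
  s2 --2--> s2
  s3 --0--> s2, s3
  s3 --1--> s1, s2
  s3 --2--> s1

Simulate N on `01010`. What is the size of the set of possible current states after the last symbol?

1

Start: {s0}
read 0: {s2, s3}
read 1: {s1, s2}
read 0: {s2}
read 1: {s1, s2}
read 0: {s2}
Final reachable set {s2} has 1 state.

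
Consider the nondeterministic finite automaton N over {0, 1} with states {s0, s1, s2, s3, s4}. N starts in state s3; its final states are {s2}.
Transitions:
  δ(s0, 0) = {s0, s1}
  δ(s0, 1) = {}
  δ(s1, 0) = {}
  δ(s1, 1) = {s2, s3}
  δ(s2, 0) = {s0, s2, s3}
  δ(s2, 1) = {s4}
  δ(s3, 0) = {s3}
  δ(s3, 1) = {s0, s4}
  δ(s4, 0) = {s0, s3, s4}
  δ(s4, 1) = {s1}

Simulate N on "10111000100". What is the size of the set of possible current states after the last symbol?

Start: {s3}
read 1: {s0, s4}
read 0: {s0, s1, s3, s4}
read 1: {s0, s1, s2, s3, s4}
read 1: {s0, s1, s2, s3, s4}
read 1: {s0, s1, s2, s3, s4}
read 0: {s0, s1, s2, s3, s4}
read 0: {s0, s1, s2, s3, s4}
read 0: {s0, s1, s2, s3, s4}
read 1: {s0, s1, s2, s3, s4}
read 0: {s0, s1, s2, s3, s4}
read 0: {s0, s1, s2, s3, s4}
Final reachable set {s0, s1, s2, s3, s4} has 5 states.

5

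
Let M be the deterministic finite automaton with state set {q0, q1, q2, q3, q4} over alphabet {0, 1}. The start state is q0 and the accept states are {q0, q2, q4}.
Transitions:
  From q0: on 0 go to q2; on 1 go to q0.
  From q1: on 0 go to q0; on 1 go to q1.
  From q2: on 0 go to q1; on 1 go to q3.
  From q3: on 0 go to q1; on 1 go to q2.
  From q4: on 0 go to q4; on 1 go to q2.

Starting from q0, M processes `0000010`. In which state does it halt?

q0

q0 --0--> q2
q2 --0--> q1
q1 --0--> q0
q0 --0--> q2
q2 --0--> q1
q1 --1--> q1
q1 --0--> q0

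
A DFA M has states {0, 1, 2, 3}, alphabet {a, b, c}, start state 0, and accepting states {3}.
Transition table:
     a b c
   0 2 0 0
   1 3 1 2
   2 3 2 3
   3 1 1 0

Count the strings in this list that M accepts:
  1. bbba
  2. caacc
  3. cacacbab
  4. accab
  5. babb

0

bbba: rejected
caacc: rejected
cacacbab: rejected
accab: rejected
babb: rejected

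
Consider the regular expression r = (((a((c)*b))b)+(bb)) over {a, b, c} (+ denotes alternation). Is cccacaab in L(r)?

no

Neither ((a((c)*b))b) nor (bb) matches cccacaab.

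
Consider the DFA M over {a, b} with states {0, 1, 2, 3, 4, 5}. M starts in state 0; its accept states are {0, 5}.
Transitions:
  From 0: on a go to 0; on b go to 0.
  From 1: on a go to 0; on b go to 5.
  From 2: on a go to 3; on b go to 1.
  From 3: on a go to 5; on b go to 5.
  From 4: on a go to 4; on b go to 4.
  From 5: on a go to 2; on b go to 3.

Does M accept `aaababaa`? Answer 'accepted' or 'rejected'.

accepted

0 --a--> 0
0 --a--> 0
0 --a--> 0
0 --b--> 0
0 --a--> 0
0 --b--> 0
0 --a--> 0
0 --a--> 0
End in state 0, which is an accepting state.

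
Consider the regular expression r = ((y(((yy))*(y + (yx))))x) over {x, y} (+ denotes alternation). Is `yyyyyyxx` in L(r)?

yes

Split as yyyyyyx·x: (y(((yy))*(y+(yx)))) matches yyyyyyx and x matches x.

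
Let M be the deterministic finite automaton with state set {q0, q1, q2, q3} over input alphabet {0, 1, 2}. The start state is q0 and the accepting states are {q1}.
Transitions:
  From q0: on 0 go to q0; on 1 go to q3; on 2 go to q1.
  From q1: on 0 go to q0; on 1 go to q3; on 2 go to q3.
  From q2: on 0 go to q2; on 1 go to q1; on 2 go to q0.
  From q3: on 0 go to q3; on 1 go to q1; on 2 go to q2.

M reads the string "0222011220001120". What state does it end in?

q0 --0--> q0
q0 --2--> q1
q1 --2--> q3
q3 --2--> q2
q2 --0--> q2
q2 --1--> q1
q1 --1--> q3
q3 --2--> q2
q2 --2--> q0
q0 --0--> q0
q0 --0--> q0
q0 --0--> q0
q0 --1--> q3
q3 --1--> q1
q1 --2--> q3
q3 --0--> q3

q3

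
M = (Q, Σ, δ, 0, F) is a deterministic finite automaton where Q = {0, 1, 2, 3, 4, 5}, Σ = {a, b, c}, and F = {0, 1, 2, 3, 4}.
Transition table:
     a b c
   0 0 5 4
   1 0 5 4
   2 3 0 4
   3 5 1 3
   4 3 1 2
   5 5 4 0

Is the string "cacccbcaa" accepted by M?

rejected

0 --c--> 4
4 --a--> 3
3 --c--> 3
3 --c--> 3
3 --c--> 3
3 --b--> 1
1 --c--> 4
4 --a--> 3
3 --a--> 5
End in state 5, which is not an accepting state.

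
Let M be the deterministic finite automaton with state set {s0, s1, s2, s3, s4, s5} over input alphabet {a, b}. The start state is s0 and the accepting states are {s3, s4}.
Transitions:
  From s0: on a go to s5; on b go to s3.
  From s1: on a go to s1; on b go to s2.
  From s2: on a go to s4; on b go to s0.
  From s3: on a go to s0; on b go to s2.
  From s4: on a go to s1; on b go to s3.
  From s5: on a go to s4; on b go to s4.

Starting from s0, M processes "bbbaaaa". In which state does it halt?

s0 --b--> s3
s3 --b--> s2
s2 --b--> s0
s0 --a--> s5
s5 --a--> s4
s4 --a--> s1
s1 --a--> s1

s1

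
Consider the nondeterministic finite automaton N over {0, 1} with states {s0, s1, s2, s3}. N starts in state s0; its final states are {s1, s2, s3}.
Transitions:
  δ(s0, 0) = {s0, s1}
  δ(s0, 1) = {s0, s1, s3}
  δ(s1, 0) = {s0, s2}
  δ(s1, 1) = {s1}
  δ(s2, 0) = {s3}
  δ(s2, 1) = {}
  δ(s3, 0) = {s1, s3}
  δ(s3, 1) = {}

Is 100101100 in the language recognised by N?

accepted

Start: {s0}
read 1: {s0, s1, s3}
read 0: {s0, s1, s2, s3}
read 0: {s0, s1, s2, s3}
read 1: {s0, s1, s3}
read 0: {s0, s1, s2, s3}
read 1: {s0, s1, s3}
read 1: {s0, s1, s3}
read 0: {s0, s1, s2, s3}
read 0: {s0, s1, s2, s3}
Reachable ∩ accepting = {s1, s2, s3} — nonempty.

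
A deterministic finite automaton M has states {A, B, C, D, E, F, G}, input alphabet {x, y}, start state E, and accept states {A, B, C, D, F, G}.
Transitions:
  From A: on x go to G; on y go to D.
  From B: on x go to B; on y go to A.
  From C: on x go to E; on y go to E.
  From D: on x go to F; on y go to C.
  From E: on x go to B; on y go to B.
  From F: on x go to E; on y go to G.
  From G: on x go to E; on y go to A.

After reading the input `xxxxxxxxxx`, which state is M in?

B

E --x--> B
B --x--> B
B --x--> B
B --x--> B
B --x--> B
B --x--> B
B --x--> B
B --x--> B
B --x--> B
B --x--> B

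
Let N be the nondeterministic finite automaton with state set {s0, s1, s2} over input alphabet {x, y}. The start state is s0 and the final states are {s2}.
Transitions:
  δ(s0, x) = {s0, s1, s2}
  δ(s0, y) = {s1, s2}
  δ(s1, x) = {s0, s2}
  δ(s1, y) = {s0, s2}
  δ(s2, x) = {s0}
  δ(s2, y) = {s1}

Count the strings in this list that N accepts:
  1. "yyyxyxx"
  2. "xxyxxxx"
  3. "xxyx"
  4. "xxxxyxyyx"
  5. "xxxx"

"yyyxyxx": accepted
"xxyxxxx": accepted
"xxyx": accepted
"xxxxyxyyx": accepted
"xxxx": accepted

5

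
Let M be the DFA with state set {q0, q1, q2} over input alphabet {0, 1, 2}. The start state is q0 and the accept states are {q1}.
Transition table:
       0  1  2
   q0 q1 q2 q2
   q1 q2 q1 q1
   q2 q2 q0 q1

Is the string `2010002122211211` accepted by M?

accepted

q0 --2--> q2
q2 --0--> q2
q2 --1--> q0
q0 --0--> q1
q1 --0--> q2
q2 --0--> q2
q2 --2--> q1
q1 --1--> q1
q1 --2--> q1
q1 --2--> q1
q1 --2--> q1
q1 --1--> q1
q1 --1--> q1
q1 --2--> q1
q1 --1--> q1
q1 --1--> q1
End in state q1, which is an accepting state.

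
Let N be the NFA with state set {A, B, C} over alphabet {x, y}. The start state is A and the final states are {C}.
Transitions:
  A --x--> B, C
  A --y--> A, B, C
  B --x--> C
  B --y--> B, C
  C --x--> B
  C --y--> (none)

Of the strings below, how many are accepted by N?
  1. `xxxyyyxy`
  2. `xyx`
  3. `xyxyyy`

3

`xxxyyyxy`: accepted
`xyx`: accepted
`xyxyyy`: accepted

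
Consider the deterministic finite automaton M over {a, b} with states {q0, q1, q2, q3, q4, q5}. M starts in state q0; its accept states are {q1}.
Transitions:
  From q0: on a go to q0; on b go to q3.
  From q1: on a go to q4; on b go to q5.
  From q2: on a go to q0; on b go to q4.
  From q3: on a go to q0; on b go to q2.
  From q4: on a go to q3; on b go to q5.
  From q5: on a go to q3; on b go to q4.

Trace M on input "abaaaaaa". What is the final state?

q0 --a--> q0
q0 --b--> q3
q3 --a--> q0
q0 --a--> q0
q0 --a--> q0
q0 --a--> q0
q0 --a--> q0
q0 --a--> q0

q0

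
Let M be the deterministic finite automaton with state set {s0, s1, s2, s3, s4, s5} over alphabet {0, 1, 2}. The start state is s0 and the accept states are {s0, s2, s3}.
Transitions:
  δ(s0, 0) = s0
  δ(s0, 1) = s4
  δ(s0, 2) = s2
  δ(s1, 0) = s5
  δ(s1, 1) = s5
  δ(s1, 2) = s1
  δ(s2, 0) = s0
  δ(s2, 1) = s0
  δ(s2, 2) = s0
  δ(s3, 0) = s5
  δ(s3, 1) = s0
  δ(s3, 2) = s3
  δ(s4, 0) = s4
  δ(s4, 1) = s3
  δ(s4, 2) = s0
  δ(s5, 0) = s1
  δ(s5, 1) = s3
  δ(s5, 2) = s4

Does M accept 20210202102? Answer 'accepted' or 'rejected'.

accepted

s0 --2--> s2
s2 --0--> s0
s0 --2--> s2
s2 --1--> s0
s0 --0--> s0
s0 --2--> s2
s2 --0--> s0
s0 --2--> s2
s2 --1--> s0
s0 --0--> s0
s0 --2--> s2
End in state s2, which is an accepting state.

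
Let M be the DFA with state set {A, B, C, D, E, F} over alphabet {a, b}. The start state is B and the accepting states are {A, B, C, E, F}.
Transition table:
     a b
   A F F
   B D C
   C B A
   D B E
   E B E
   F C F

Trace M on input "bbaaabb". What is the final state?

A

B --b--> C
C --b--> A
A --a--> F
F --a--> C
C --a--> B
B --b--> C
C --b--> A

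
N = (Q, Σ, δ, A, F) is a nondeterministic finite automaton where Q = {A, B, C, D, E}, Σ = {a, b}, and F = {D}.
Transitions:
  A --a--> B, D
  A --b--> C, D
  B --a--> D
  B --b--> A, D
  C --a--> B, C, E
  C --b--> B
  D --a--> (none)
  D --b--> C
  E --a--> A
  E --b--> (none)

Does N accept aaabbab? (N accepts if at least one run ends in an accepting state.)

Start: {A}
read a: {B, D}
read a: {D}
read a: {}
The reachable set is empty and stays empty for the remaining 4 symbols.
Reachable ∩ accepting = {} — empty.

rejected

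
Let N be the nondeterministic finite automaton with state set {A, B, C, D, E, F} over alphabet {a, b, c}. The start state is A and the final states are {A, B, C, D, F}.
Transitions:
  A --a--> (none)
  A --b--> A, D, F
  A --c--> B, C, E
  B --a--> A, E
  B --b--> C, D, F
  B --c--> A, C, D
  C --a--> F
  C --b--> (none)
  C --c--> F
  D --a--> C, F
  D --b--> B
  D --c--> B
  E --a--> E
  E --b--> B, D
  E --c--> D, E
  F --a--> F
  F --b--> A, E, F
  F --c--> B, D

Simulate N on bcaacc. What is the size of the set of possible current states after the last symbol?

Start: {A}
read b: {A, D, F}
read c: {B, C, D, E}
read a: {A, C, E, F}
read a: {E, F}
read c: {B, D, E}
read c: {A, B, C, D, E}
Final reachable set {A, B, C, D, E} has 5 states.

5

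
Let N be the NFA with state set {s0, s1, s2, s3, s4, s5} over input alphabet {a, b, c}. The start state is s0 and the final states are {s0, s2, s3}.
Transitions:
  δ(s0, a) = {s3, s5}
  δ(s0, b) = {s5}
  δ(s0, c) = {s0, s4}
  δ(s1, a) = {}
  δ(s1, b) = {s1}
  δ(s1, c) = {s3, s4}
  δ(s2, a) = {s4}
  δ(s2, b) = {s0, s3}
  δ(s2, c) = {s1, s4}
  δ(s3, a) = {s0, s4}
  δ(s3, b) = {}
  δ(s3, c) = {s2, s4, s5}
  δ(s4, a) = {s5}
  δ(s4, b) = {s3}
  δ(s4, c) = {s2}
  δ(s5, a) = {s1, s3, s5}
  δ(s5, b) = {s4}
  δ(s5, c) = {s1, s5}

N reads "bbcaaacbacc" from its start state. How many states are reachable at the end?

6

Start: {s0}
read b: {s5}
read b: {s4}
read c: {s2}
read a: {s4}
read a: {s5}
read a: {s1, s3, s5}
read c: {s1, s2, s3, s4, s5}
read b: {s0, s1, s3, s4}
read a: {s0, s3, s4, s5}
read c: {s0, s1, s2, s4, s5}
read c: {s0, s1, s2, s3, s4, s5}
Final reachable set {s0, s1, s2, s3, s4, s5} has 6 states.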